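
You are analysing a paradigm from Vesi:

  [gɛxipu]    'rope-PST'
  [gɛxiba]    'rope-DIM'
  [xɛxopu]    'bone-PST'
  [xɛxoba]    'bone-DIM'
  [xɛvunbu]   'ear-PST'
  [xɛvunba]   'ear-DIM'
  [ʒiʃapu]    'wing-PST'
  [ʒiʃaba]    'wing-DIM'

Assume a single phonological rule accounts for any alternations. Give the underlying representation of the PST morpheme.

/-pu/

The PST morpheme has two allomorphs, [-bu] and [-pu].
The DIM suffix, which begins with [b], is invariant after every stem; so [b] is not altered by any rule here.
So the underlying form is /-pu/, and voiceless stops become voiced after a nasal.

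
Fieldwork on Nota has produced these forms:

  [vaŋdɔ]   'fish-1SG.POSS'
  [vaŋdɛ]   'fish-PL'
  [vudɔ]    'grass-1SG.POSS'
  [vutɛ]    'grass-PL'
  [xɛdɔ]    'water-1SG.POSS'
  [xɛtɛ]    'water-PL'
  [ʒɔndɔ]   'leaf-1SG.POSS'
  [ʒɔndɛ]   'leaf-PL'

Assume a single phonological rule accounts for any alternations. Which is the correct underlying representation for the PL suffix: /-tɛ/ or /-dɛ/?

/-tɛ/

The PL morpheme has two allomorphs, [-dɛ] and [-tɛ].
By contrast the 1SG.POSS suffix keeps its initial [d] throughout — that segment must be underlying.
The PL suffix is therefore /-tɛ/ underlyingly, with post-nasal voicing: voiceless stops become voiced after a nasal.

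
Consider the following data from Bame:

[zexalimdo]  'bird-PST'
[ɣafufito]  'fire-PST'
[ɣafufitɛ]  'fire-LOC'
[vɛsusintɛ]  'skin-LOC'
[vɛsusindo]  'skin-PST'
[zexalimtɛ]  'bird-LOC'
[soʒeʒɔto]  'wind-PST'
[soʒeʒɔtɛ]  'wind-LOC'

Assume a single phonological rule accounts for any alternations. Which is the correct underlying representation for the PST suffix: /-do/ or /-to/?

The PST suffix surfaces as [-do] and [-to], depending on the final segment of the stem.
The LOC suffix, which begins with [t], is invariant after every stem; so [t] is not altered by any rule here.
The PST suffix is therefore /-do/ underlyingly, with post-vocalic devoicing: voiced stops become voiceless after a vowel.

/-do/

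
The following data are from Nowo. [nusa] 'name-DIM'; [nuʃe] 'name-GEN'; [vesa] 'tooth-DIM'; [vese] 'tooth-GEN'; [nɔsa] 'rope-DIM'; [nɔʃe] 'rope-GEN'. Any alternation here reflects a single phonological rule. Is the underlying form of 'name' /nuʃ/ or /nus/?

/nuʃ/

The stem for 'name' ends in [s] in [nusa] but [ʃ] in [nuʃe].
The stem 'tooth' ([vesa], [vese]) shows [s] unchanged in both environments, so [s] cannot be basic with [ʃ] derived before the GEN suffix.
The underlying segment must be /ʃ/; palato-alveolar /ʃ/ becomes [s] when no front vowel follows, yielding [s] there.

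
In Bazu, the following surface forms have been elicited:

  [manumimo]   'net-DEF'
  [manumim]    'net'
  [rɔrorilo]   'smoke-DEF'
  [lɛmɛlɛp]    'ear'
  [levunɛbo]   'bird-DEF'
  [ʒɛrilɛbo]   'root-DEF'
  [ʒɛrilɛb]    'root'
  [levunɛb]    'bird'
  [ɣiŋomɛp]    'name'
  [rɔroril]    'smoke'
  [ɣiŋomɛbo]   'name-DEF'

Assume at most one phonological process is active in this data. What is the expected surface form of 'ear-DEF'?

[lɛmɛlɛbo]

The stem for 'name' ends in [b] in [ɣiŋomɛbo] but [p] in [ɣiŋomɛp].
If /b/ were underlying and a rule turned it into [p] in isolation, 'root' would also alternate; but it has [b] in both [ʒɛrilɛbo] and [ʒɛrilɛb].
So /p/ is underlying, and a rule of intervocalic voicing — voiceless stops become voiced between vowels — gives [b].
From [lɛmɛlɛp] the stem 'ear' is /lɛmɛlɛp/; between vowels this yields [lɛmɛlɛbo].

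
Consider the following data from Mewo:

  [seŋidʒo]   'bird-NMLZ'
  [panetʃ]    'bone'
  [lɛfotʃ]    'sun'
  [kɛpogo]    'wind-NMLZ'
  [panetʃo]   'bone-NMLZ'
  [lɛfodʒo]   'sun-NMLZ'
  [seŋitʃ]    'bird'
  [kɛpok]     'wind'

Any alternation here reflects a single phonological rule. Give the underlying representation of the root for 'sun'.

/lɛfodʒ/

The root 'sun' surfaces as [lɛfodʒo] and [lɛfotʃ], with a stem-final [dʒ] ~ [tʃ] alternation.
If /tʃ/ were underlying and a rule turned it into [dʒ] before the NMLZ suffix, 'bone' would also alternate; but it has [tʃ] in both [panetʃo] and [panetʃ].
Therefore /dʒ/ is basic and [tʃ] is derived by word-final obstruent devoicing (voiced obstruents become voiceless word-finally).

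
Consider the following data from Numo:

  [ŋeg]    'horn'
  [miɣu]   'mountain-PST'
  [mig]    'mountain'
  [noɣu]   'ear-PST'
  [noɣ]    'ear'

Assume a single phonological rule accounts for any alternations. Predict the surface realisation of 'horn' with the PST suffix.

[ŋeɣu]

The root 'mountain' surfaces as [miɣu] and [mig], with a stem-final [ɣ] ~ [g] alternation.
Compare 'ear', with invariant [ɣ] in [noɣu] and [noɣ]: an analysis with underlying /ɣ/ and a rule producing [g] in isolation would wrongly predict alternation here too.
So /g/ is underlying, and a rule of intervocalic spirantization — voiced stops become fricatives between vowels — gives [ɣ].
The one attested form of 'horn', [ŋeg], shows underlying /ŋeg/. Applying the same rule between vowels gives [ŋeɣu].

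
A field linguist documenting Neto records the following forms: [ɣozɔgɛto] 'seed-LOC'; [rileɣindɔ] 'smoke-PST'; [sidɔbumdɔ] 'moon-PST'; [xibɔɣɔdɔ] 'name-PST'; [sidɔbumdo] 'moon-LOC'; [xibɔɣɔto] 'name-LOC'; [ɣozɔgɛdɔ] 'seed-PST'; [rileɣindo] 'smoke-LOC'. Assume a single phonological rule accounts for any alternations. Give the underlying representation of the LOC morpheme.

The LOC morpheme has two allomorphs, [-do] and [-to].
By contrast the PST suffix keeps its initial [d] throughout — that segment must be underlying.
So the underlying form is /-to/, and voiceless stops become voiced after a nasal.

/-to/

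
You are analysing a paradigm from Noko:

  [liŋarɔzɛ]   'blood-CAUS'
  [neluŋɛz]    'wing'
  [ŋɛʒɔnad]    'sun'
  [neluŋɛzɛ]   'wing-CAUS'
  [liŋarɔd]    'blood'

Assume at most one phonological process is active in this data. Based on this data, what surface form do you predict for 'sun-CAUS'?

The root 'blood' surfaces as [liŋarɔzɛ] and [liŋarɔd], with a stem-final [z] ~ [d] alternation.
Compare 'wing', with invariant [z] in [neluŋɛzɛ] and [neluŋɛz]: an analysis with underlying /z/ and a rule producing [d] in isolation would wrongly predict alternation here too.
The alternation reflects intervocalic spirantization: voiced stops become fricatives between vowels. /d/ is underlying.
From [ŋɛʒɔnad] the stem 'sun' is /ŋɛʒɔnad/; between vowels this yields [ŋɛʒɔnazɛ].

[ŋɛʒɔnazɛ]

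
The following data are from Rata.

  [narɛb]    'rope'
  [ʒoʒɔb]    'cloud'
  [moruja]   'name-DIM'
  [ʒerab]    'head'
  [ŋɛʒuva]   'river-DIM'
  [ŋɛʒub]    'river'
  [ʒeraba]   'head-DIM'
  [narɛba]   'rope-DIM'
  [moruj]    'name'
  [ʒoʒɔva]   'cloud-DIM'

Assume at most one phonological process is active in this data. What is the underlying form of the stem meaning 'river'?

'river' shows [v] ~ [b] at the end of the stem ([ŋɛʒuva] vs [ŋɛʒub]).
The stem 'head' ([ʒeraba], [ʒerab]) shows [b] unchanged in both environments, so [b] cannot be basic with [v] derived before the DIM suffix.
The underlying segment must be /v/; voiced fricatives become stops word-finally, yielding [b] there.
So 'river' = /ŋɛʒuv/.

/ŋɛʒuv/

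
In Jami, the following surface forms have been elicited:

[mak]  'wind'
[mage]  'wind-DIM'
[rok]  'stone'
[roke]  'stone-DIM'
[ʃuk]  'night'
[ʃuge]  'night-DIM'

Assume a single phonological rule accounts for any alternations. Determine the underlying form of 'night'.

/ʃug/

In [ʃuk] and [ʃuge] the final segment of 'night' alternates: [k] ~ [g].
The stem 'stone' ([rok], [roke]) shows [k] unchanged in both environments, so [k] cannot be basic with [g] derived before the DIM suffix.
So /g/ is underlying, and a rule of word-final obstruent devoicing — voiced obstruents become voiceless word-finally — gives [k].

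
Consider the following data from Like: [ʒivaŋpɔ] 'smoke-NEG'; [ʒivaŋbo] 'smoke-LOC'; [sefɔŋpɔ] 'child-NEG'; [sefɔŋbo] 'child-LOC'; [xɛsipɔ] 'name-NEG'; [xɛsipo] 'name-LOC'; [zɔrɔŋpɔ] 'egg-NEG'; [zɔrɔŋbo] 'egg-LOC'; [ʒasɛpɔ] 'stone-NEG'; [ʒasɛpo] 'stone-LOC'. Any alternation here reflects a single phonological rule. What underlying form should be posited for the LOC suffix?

The LOC suffix surfaces as [-bo] and [-po], depending on the final segment of the stem.
By contrast the NEG suffix keeps its initial [p] throughout — that segment must be underlying.
The LOC suffix is therefore /-bo/ underlyingly, with post-vocalic devoicing: voiced stops become voiceless after a vowel.

/-bo/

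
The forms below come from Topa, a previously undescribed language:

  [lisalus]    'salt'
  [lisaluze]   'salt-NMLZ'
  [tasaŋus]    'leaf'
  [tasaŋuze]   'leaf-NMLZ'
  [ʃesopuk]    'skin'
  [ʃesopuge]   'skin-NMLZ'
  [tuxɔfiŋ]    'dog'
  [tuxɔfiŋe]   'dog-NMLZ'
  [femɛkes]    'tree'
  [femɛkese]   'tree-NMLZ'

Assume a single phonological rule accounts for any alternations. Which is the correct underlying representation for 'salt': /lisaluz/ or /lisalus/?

/lisaluz/

The root 'salt' surfaces as [lisalus] and [lisaluze], with a stem-final [s] ~ [z] alternation.
Compare 'tree', with invariant [s] in [femɛkes] and [femɛkese]: an analysis with underlying /s/ and a rule producing [z] before the NMLZ suffix would wrongly predict alternation here too.
The underlying segment must be /z/; voiced obstruents become voiceless word-finally, yielding [s] there.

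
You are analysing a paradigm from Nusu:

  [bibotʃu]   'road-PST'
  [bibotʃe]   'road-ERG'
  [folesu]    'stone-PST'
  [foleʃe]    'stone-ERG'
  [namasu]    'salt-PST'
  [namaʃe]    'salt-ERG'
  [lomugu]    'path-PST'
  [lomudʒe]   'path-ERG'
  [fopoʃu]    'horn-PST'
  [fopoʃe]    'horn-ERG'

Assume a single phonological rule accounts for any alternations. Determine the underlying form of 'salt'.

The stem for 'salt' ends in [s] in [namasu] but [ʃ] in [namaʃe].
Compare 'horn', with invariant [ʃ] in [fopoʃu] and [fopoʃe]: an analysis with underlying /ʃ/ and a rule producing [s] before the PST suffix would wrongly predict alternation here too.
The alternation reflects palatalization before a front vowel: /g/ and /s/ become palato-alveolar [dʒ] and [ʃ] before a front vowel. /s/ is underlying.
So 'salt' = /namas/.

/namas/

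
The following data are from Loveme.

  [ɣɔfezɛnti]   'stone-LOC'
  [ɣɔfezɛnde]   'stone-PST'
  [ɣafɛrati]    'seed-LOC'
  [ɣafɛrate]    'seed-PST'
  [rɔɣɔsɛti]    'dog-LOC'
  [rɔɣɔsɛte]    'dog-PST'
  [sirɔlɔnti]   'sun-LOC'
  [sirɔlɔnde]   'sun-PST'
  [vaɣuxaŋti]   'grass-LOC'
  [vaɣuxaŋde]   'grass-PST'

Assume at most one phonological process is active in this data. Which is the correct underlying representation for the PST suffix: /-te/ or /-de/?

/-de/

The PST suffix surfaces as [-de] and [-te], depending on the final segment of the stem.
By contrast the LOC suffix keeps its initial [t] throughout — that segment must be underlying.
So the underlying form is /-de/, and voiced stops become voiceless after a vowel.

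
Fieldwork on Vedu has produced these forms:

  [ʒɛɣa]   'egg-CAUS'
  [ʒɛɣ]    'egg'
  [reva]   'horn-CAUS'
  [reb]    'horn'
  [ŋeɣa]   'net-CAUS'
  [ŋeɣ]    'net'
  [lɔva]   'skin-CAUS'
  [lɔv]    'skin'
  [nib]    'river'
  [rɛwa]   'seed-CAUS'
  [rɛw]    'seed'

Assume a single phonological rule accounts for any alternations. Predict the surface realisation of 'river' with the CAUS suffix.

[niva]

'horn' shows [v] ~ [b] at the end of the stem ([reva] vs [reb]).
But 'skin' keeps [v] in both environments ([lɔva], [lɔv]), so there is no rule changing /v/ to [b] in isolation.
The underlying segment must be /b/; voiced stops become fricatives between vowels, yielding [v] there.
The one attested form of 'river', [nib], shows underlying /nib/. Applying the same rule between vowels gives [niva].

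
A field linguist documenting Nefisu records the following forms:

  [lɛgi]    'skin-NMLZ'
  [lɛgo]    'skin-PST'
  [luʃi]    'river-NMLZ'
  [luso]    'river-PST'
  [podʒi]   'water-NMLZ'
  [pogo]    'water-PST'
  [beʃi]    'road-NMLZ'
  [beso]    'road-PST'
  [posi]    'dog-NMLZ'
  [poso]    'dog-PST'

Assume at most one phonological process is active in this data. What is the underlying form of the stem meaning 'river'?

'river' shows [ʃ] ~ [s] at the end of the stem ([luʃi] vs [luso]).
The stem 'dog' ([posi], [poso]) shows [s] unchanged in both environments, so [s] cannot be basic with [ʃ] derived before the NMLZ suffix.
So /ʃ/ is underlying, and a rule of depalatalization — palato-alveolar /dʒ/ and /ʃ/ become [g] and [s] when no front vowel follows — gives [s].

/luʃ/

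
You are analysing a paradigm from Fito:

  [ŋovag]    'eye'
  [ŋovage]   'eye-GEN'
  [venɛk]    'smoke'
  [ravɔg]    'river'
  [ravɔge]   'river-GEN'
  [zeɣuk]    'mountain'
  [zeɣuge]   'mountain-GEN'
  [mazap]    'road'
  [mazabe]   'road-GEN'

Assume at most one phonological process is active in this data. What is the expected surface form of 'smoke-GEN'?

[venɛge]

'mountain' shows [k] ~ [g] at the end of the stem ([zeɣuk] vs [zeɣuge]).
The stem 'eye' ([ŋovag], [ŋovage]) shows [g] unchanged in both environments, so [g] cannot be basic with [k] derived in isolation.
The alternation reflects intervocalic voicing: voiceless stops become voiced between vowels. /k/ is underlying.
From [venɛk] the stem 'smoke' is /venɛk/; between vowels this yields [venɛge].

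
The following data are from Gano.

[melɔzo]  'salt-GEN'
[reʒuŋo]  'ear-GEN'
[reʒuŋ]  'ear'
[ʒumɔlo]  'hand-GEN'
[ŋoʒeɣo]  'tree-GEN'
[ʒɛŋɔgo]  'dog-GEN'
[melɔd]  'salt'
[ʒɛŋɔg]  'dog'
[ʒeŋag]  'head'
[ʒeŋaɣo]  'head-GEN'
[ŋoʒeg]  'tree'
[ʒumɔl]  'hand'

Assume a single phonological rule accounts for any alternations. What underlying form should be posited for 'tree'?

/ŋoʒeɣ/

In [ŋoʒeɣo] and [ŋoʒeg] the final segment of 'tree' alternates: [ɣ] ~ [g].
If /g/ were underlying and a rule turned it into [ɣ] before the GEN suffix, 'dog' would also alternate; but it has [g] in both [ʒɛŋɔgo] and [ʒɛŋɔg].
So /ɣ/ is underlying, and a rule of word-final hardening — voiced fricatives become stops word-finally — gives [g].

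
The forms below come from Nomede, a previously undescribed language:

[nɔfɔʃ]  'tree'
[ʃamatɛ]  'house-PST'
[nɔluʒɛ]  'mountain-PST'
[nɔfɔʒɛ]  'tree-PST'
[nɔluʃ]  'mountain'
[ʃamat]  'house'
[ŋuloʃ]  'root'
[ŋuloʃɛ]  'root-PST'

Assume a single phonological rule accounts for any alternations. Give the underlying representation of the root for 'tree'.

In [nɔfɔʃ] and [nɔfɔʒɛ] the final segment of 'tree' alternates: [ʃ] ~ [ʒ].
If /ʃ/ were underlying and a rule turned it into [ʒ] before the PST suffix, 'root' would also alternate; but it has [ʃ] in both [ŋuloʃ] and [ŋuloʃɛ].
The underlying segment must be /ʒ/; voiced obstruents become voiceless word-finally, yielding [ʃ] there.

/nɔfɔʒ/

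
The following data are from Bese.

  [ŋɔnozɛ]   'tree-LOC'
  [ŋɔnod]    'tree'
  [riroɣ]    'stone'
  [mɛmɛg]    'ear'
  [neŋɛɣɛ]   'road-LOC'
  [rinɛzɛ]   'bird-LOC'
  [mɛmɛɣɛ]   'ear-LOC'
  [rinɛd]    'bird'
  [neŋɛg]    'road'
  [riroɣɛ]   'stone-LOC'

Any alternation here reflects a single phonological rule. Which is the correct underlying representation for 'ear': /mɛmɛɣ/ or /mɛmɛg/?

The stem for 'ear' ends in [g] in [mɛmɛg] but [ɣ] in [mɛmɛɣɛ].
The stem 'stone' ([riroɣ], [riroɣɛ]) shows [ɣ] unchanged in both environments, so [ɣ] cannot be basic with [g] derived in isolation.
The underlying segment must be /g/; voiced stops become fricatives between vowels, yielding [ɣ] there.

/mɛmɛg/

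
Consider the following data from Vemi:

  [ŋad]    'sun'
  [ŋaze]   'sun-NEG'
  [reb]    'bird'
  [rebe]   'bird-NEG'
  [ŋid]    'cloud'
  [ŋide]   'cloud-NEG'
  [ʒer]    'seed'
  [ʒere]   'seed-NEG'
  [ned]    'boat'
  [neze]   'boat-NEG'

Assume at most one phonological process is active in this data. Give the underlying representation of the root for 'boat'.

/nez/

In [ned] and [neze] the final segment of 'boat' alternates: [d] ~ [z].
Compare 'cloud', with invariant [d] in [ŋid] and [ŋide]: an analysis with underlying /d/ and a rule producing [z] before the NEG suffix would wrongly predict alternation here too.
The alternation reflects word-final hardening: voiced fricatives become stops word-finally. /z/ is underlying.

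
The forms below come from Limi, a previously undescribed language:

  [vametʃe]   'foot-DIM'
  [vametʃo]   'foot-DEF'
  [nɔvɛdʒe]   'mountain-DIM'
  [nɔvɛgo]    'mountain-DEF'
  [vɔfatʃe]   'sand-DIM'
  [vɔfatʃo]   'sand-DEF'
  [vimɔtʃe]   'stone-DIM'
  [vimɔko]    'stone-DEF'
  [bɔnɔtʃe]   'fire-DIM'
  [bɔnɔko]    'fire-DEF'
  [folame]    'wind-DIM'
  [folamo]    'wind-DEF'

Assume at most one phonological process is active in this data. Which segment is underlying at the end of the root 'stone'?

The stem for 'stone' ends in [tʃ] in [vimɔtʃe] but [k] in [vimɔko].
Compare 'foot', with invariant [tʃ] in [vametʃe] and [vametʃo]: an analysis with underlying /tʃ/ and a rule producing [k] before the DEF suffix would wrongly predict alternation here too.
The alternation reflects palatalization before a front vowel: /k/ and /g/ become palato-alveolar [tʃ] and [dʒ] before a front vowel. /k/ is underlying.

/k/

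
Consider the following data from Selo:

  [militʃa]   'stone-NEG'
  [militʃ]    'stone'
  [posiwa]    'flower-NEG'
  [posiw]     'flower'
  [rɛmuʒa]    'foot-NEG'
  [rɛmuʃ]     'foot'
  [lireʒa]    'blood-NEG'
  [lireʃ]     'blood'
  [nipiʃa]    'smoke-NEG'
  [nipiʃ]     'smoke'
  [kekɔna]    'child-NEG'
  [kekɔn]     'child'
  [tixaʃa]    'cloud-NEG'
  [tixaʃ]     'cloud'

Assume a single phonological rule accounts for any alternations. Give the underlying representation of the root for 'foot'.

In [rɛmuʒa] and [rɛmuʃ] the final segment of 'foot' alternates: [ʒ] ~ [ʃ].
The stem 'cloud' ([tixaʃa], [tixaʃ]) shows [ʃ] unchanged in both environments, so [ʃ] cannot be basic with [ʒ] derived before the NEG suffix.
The underlying segment must be /ʒ/; voiced obstruents become voiceless word-finally, yielding [ʃ] there.
Hence 'foot' is /rɛmuʒ/ underlyingly.

/rɛmuʒ/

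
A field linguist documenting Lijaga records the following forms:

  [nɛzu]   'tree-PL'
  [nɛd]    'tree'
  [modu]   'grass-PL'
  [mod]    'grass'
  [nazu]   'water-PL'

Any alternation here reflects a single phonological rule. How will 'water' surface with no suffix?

'tree' shows [z] ~ [d] at the end of the stem ([nɛzu] vs [nɛd]).
But 'grass' keeps [d] in both environments ([modu], [mod]), so there is no rule changing /d/ to [z] before the PL suffix.
The underlying segment must be /z/; voiced fricatives become stops word-finally, yielding [d] there.
The one attested form of 'water', [nazu], shows underlying /naz/. Applying the same rule word-finally gives [nad].

[nad]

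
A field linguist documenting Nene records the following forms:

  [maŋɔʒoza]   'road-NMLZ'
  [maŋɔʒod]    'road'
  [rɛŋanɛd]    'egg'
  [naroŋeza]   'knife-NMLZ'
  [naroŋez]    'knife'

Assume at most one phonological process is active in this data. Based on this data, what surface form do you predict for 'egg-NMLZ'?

[rɛŋanɛza]

In [maŋɔʒoza] and [maŋɔʒod] the final segment of 'road' alternates: [z] ~ [d].
But 'knife' keeps [z] in both environments ([naroŋeza], [naroŋez]), so there is no rule changing /z/ to [d] in isolation.
So /d/ is underlying, and a rule of intervocalic spirantization — voiced stops become fricatives between vowels — gives [z].
From [rɛŋanɛd] the stem 'egg' is /rɛŋanɛd/; between vowels this yields [rɛŋanɛza].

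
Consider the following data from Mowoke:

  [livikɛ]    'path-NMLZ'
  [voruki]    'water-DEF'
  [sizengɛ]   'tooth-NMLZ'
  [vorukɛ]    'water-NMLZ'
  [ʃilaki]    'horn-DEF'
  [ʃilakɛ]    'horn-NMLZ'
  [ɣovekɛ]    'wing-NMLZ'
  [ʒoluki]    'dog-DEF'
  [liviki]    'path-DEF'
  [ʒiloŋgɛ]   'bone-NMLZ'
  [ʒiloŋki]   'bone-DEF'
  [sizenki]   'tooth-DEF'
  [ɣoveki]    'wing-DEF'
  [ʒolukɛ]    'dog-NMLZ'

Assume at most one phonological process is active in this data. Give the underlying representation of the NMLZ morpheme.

/-gɛ/

The NMLZ suffix surfaces as [-gɛ] and [-kɛ], depending on the final segment of the stem.
The DEF suffix, which begins with [k], is invariant after every stem; so [k] is not altered by any rule here.
The NMLZ suffix is therefore /-gɛ/ underlyingly, with post-vocalic devoicing: voiced stops become voiceless after a vowel.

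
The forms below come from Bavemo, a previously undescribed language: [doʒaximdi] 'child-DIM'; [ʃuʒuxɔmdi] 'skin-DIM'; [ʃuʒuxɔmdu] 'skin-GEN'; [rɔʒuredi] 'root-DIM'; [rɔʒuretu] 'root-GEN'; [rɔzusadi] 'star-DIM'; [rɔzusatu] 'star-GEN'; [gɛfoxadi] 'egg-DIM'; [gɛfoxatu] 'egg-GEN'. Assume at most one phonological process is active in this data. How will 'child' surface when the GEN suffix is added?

[doʒaximdu]

The GEN morpheme has two allomorphs, [-du] and [-tu].
By contrast the DIM suffix keeps its initial [d] throughout — that segment must be underlying.
The GEN suffix is therefore /-tu/ underlyingly, with post-nasal voicing: voiceless stops become voiced after a nasal.
After 'child', which ends in a nasal, the suffix surfaces as [-du], giving [doʒaximdu].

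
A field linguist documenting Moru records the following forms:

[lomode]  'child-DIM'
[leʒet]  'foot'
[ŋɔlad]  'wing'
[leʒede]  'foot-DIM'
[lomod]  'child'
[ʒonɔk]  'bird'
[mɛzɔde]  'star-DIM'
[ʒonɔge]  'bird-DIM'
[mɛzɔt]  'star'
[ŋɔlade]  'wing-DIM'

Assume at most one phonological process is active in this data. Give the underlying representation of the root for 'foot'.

/leʒet/

In [leʒet] and [leʒede] the final segment of 'foot' alternates: [t] ~ [d].
But 'wing' keeps [d] in both environments ([ŋɔlad], [ŋɔlade]), so there is no rule changing /d/ to [t] in isolation.
The alternation reflects intervocalic voicing: voiceless stops become voiced between vowels. /t/ is underlying.
Hence 'foot' is /leʒet/ underlyingly.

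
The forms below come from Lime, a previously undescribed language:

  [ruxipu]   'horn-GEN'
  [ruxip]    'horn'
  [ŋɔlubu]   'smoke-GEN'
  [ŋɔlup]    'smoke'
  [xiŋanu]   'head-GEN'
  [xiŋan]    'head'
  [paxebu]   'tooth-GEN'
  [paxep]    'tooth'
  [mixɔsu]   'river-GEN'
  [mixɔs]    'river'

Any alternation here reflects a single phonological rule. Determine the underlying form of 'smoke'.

/ŋɔlub/

The stem for 'smoke' ends in [b] in [ŋɔlubu] but [p] in [ŋɔlup].
Compare 'horn', with invariant [p] in [ruxipu] and [ruxip]: an analysis with underlying /p/ and a rule producing [b] before the GEN suffix would wrongly predict alternation here too.
The underlying segment must be /b/; voiced obstruents become voiceless word-finally, yielding [p] there.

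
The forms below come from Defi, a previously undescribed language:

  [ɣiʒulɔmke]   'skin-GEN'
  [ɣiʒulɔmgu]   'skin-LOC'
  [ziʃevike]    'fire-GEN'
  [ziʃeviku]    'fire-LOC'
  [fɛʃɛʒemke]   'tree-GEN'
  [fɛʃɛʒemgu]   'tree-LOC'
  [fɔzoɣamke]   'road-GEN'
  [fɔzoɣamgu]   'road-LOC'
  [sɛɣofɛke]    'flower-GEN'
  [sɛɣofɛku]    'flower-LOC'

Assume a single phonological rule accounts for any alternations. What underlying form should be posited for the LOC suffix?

/-gu/

The LOC morpheme has two allomorphs, [-gu] and [-ku].
The GEN suffix, which begins with [k], is invariant after every stem; so [k] is not altered by any rule here.
The LOC suffix is therefore /-gu/ underlyingly, with post-vocalic devoicing: voiced stops become voiceless after a vowel.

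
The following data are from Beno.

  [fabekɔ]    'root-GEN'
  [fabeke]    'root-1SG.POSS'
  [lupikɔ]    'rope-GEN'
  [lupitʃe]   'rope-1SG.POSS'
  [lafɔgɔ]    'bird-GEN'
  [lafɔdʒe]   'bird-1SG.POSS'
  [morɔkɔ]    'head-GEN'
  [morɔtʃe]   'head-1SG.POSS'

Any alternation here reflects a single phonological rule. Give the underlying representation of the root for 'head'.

/morɔtʃ/

'head' shows [k] ~ [tʃ] at the end of the stem ([morɔkɔ] vs [morɔtʃe]).
But 'root' keeps [k] in both environments ([fabekɔ], [fabeke]), so there is no rule changing /k/ to [tʃ] before the 1SG.POSS suffix.
The alternation reflects depalatalization: palato-alveolar /tʃ/ and /dʒ/ become [k] and [g] when no front vowel follows. /tʃ/ is underlying.
So 'head' = /morɔtʃ/.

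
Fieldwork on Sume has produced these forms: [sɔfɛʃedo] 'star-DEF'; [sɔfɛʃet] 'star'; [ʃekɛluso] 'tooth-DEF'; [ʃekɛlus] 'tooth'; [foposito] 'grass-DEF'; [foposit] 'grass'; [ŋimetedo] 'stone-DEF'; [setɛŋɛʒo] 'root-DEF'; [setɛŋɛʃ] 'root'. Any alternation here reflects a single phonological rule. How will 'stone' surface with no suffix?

[ŋimetet]

In [sɔfɛʃedo] and [sɔfɛʃet] the final segment of 'star' alternates: [d] ~ [t].
Compare 'grass', with invariant [t] in [foposito] and [foposit]: an analysis with underlying /t/ and a rule producing [d] before the DEF suffix would wrongly predict alternation here too.
Therefore /d/ is basic and [t] is derived by word-final obstruent devoicing (voiced obstruents become voiceless word-finally).
The one attested form of 'stone', [ŋimetedo], shows underlying /ŋimeted/. Applying the same rule word-finally gives [ŋimetet].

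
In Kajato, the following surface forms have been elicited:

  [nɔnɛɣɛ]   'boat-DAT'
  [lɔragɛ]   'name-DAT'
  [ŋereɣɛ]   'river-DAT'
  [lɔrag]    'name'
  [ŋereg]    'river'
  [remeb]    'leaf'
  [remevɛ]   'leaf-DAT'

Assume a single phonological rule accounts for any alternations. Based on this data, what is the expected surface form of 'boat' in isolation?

The root 'river' surfaces as [ŋereg] and [ŋereɣɛ], with a stem-final [g] ~ [ɣ] alternation.
Compare 'name', with invariant [g] in [lɔrag] and [lɔragɛ]: an analysis with underlying /g/ and a rule producing [ɣ] before the DAT suffix would wrongly predict alternation here too.
So /ɣ/ is underlying, and a rule of word-final hardening — voiced fricatives become stops word-finally — gives [g].
The one attested form of 'boat', [nɔnɛɣɛ], shows underlying /nɔnɛɣ/. Applying the same rule word-finally gives [nɔnɛg].

[nɔnɛg]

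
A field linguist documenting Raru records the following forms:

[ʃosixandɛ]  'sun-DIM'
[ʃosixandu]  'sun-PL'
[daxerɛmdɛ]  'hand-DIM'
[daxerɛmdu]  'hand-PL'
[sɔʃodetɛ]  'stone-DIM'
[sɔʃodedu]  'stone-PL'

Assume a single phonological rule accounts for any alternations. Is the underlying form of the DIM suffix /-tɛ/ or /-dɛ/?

/-tɛ/

The DIM suffix surfaces as [-dɛ] and [-tɛ], depending on the final segment of the stem.
The PL suffix, which begins with [d], is invariant after every stem; so [d] is not altered by any rule here.
So the underlying form is /-tɛ/, and voiceless stops become voiced after a nasal.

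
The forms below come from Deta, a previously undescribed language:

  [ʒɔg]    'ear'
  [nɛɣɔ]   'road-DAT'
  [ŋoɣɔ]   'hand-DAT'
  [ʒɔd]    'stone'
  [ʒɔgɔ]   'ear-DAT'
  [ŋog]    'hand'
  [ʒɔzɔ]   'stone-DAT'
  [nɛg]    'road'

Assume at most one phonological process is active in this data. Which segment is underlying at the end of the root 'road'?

/ɣ/

'road' shows [ɣ] ~ [g] at the end of the stem ([nɛɣɔ] vs [nɛg]).
Compare 'ear', with invariant [g] in [ʒɔgɔ] and [ʒɔg]: an analysis with underlying /g/ and a rule producing [ɣ] before the DAT suffix would wrongly predict alternation here too.
Therefore /ɣ/ is basic and [g] is derived by word-final hardening (voiced fricatives become stops word-finally).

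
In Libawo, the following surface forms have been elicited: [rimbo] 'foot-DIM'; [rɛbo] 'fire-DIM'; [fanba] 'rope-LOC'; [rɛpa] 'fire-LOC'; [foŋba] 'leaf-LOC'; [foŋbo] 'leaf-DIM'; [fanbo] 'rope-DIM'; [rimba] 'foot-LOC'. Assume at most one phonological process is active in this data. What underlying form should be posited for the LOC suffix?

/-pa/

The LOC morpheme has two allomorphs, [-ba] and [-pa].
By contrast the DIM suffix keeps its initial [b] throughout — that segment must be underlying.
The LOC suffix is therefore /-pa/ underlyingly, with post-nasal voicing: voiceless stops become voiced after a nasal.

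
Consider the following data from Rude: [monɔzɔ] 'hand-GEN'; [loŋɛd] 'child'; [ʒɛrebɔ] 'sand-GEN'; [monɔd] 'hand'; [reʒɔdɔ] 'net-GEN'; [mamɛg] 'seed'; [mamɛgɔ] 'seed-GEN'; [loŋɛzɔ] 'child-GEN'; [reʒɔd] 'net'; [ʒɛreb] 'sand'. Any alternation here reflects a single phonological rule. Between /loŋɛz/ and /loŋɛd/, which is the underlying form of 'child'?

/loŋɛz/

The root 'child' surfaces as [loŋɛzɔ] and [loŋɛd], with a stem-final [z] ~ [d] alternation.
The stem 'net' ([reʒɔdɔ], [reʒɔd]) shows [d] unchanged in both environments, so [d] cannot be basic with [z] derived before the GEN suffix.
The alternation reflects word-final hardening: voiced fricatives become stops word-finally. /z/ is underlying.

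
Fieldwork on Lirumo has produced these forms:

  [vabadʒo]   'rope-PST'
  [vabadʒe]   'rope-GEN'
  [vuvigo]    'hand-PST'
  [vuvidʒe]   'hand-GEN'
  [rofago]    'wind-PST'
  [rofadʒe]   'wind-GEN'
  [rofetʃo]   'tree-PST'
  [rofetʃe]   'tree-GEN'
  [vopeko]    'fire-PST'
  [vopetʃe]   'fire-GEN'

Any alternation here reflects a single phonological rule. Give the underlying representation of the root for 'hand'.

In [vuvigo] and [vuvidʒe] the final segment of 'hand' alternates: [g] ~ [dʒ].
But 'rope' keeps [dʒ] in both environments ([vabadʒo], [vabadʒe]), so there is no rule changing /dʒ/ to [g] before the PST suffix.
The alternation reflects palatalization before a front vowel: /k/ and /g/ become palato-alveolar [tʃ] and [dʒ] before a front vowel. /g/ is underlying.

/vuvig/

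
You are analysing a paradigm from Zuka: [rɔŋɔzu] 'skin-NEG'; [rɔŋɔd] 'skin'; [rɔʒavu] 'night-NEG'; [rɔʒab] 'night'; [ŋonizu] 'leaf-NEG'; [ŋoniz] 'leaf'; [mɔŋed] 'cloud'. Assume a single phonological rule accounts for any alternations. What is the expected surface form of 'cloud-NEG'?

'skin' shows [z] ~ [d] at the end of the stem ([rɔŋɔzu] vs [rɔŋɔd]).
If /z/ were underlying and a rule turned it into [d] in isolation, 'leaf' would also alternate; but it has [z] in both [ŋonizu] and [ŋoniz].
The alternation reflects intervocalic spirantization: voiced stops become fricatives between vowels. /d/ is underlying.
The one attested form of 'cloud', [mɔŋed], shows underlying /mɔŋed/. Applying the same rule between vowels gives [mɔŋezu].

[mɔŋezu]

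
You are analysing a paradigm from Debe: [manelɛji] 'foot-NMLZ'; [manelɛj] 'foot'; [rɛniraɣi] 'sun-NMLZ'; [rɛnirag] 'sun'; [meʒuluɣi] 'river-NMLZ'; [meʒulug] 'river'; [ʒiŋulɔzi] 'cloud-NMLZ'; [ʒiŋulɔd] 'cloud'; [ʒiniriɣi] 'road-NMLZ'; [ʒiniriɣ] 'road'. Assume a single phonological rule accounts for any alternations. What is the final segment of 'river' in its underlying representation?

'river' shows [ɣ] ~ [g] at the end of the stem ([meʒuluɣi] vs [meʒulug]).
Compare 'road', with invariant [ɣ] in [ʒiniriɣi] and [ʒiniriɣ]: an analysis with underlying /ɣ/ and a rule producing [g] in isolation would wrongly predict alternation here too.
Therefore /g/ is basic and [ɣ] is derived by intervocalic spirantization (voiced stops become fricatives between vowels).

/g/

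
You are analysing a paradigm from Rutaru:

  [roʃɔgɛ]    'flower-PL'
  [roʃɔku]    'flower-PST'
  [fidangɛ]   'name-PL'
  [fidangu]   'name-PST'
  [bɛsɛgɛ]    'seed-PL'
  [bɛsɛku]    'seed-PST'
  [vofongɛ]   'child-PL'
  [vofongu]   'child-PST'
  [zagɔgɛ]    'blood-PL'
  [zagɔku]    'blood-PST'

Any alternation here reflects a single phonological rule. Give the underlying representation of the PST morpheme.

The PST suffix surfaces as [-gu] and [-ku], depending on the final segment of the stem.
By contrast the PL suffix keeps its initial [g] throughout — that segment must be underlying.
The PST suffix is therefore /-ku/ underlyingly, with post-nasal voicing: voiceless stops become voiced after a nasal.

/-ku/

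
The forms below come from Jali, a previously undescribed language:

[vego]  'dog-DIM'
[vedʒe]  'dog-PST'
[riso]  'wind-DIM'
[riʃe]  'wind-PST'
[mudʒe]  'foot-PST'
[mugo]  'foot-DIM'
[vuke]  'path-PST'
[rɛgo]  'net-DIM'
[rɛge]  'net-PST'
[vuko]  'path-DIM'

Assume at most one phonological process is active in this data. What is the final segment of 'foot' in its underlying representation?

The stem for 'foot' ends in [g] in [mugo] but [dʒ] in [mudʒe].
If /g/ were underlying and a rule turned it into [dʒ] before the PST suffix, 'net' would also alternate; but it has [g] in both [rɛgo] and [rɛge].
The alternation reflects depalatalization: palato-alveolar /dʒ/ and /ʃ/ become [g] and [s] when no front vowel follows. /dʒ/ is underlying.

/dʒ/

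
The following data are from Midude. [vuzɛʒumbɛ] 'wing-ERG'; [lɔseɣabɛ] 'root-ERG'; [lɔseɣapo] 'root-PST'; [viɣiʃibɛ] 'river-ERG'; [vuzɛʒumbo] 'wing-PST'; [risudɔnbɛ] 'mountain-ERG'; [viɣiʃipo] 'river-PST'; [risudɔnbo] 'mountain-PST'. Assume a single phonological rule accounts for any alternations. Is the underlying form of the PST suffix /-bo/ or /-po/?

/-po/

The PST suffix surfaces as [-bo] and [-po], depending on the final segment of the stem.
The ERG suffix, which begins with [b], is invariant after every stem; so [b] is not altered by any rule here.
So the underlying form is /-po/, and voiceless stops become voiced after a nasal.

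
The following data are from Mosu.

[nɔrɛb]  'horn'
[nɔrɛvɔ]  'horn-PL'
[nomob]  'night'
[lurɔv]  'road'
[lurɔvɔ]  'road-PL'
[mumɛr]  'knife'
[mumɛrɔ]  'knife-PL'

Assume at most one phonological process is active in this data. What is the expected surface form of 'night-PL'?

'horn' shows [b] ~ [v] at the end of the stem ([nɔrɛb] vs [nɔrɛvɔ]).
Compare 'road', with invariant [v] in [lurɔv] and [lurɔvɔ]: an analysis with underlying /v/ and a rule producing [b] in isolation would wrongly predict alternation here too.
The underlying segment must be /b/; voiced stops become fricatives between vowels, yielding [v] there.
From [nomob] the stem 'night' is /nomob/; between vowels this yields [nomovɔ].

[nomovɔ]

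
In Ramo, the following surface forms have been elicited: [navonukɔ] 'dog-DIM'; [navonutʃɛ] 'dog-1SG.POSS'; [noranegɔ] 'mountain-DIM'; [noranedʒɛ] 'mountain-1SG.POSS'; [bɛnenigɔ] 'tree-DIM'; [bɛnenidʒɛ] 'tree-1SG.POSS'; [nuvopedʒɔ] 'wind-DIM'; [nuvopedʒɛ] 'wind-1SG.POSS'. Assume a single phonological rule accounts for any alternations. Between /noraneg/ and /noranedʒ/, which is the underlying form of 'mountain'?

/noraneg/

In [noranegɔ] and [noranedʒɛ] the final segment of 'mountain' alternates: [g] ~ [dʒ].
The stem 'wind' ([nuvopedʒɔ], [nuvopedʒɛ]) shows [dʒ] unchanged in both environments, so [dʒ] cannot be basic with [g] derived before the DIM suffix.
So /g/ is underlying, and a rule of palatalization before a front vowel — /k/ and /g/ become palato-alveolar [tʃ] and [dʒ] before a front vowel — gives [dʒ].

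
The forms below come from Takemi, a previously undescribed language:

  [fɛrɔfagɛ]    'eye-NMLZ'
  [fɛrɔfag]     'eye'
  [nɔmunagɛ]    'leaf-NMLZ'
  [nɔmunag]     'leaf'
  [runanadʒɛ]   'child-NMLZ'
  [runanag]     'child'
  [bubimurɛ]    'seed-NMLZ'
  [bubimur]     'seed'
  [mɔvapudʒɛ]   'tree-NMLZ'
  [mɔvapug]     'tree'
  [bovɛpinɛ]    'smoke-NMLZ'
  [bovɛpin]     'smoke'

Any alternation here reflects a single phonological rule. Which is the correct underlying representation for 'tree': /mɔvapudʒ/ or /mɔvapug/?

'tree' shows [dʒ] ~ [g] at the end of the stem ([mɔvapudʒɛ] vs [mɔvapug]).
The stem 'leaf' ([nɔmunagɛ], [nɔmunag]) shows [g] unchanged in both environments, so [g] cannot be basic with [dʒ] derived before the NMLZ suffix.
The alternation reflects depalatalization: palato-alveolar /dʒ/ becomes [g] when no front vowel follows. /dʒ/ is underlying.

/mɔvapudʒ/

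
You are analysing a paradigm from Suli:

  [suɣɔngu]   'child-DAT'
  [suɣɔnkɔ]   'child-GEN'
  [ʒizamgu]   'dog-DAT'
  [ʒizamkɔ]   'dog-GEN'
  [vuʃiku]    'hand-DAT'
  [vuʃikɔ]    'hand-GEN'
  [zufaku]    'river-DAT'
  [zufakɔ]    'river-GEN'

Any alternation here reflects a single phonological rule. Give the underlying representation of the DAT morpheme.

The DAT morpheme has two allomorphs, [-gu] and [-ku].
The GEN suffix, which begins with [k], is invariant after every stem; so [k] is not altered by any rule here.
The DAT suffix is therefore /-gu/ underlyingly, with post-vocalic devoicing: voiced stops become voiceless after a vowel.

/-gu/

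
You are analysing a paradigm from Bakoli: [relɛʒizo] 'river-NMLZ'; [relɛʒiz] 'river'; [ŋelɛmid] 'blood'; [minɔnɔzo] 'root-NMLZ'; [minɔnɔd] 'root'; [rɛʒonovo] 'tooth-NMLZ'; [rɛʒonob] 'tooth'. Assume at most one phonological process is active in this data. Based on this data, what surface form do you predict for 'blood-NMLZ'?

'root' shows [d] ~ [z] at the end of the stem ([minɔnɔd] vs [minɔnɔzo]).
The stem 'river' ([relɛʒiz], [relɛʒizo]) shows [z] unchanged in both environments, so [z] cannot be basic with [d] derived in isolation.
So /d/ is underlying, and a rule of intervocalic spirantization — voiced stops become fricatives between vowels — gives [z].
From [ŋelɛmid] the stem 'blood' is /ŋelɛmid/; between vowels this yields [ŋelɛmizo].

[ŋelɛmizo]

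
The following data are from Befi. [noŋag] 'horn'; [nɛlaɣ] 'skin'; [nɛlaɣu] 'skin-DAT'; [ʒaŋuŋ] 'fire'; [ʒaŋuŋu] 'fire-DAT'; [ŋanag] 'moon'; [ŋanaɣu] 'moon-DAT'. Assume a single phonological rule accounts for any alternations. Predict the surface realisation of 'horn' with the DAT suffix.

[noŋaɣu]

'moon' shows [g] ~ [ɣ] at the end of the stem ([ŋanag] vs [ŋanaɣu]).
But 'skin' keeps [ɣ] in both environments ([nɛlaɣ], [nɛlaɣu]), so there is no rule changing /ɣ/ to [g] in isolation.
The underlying segment must be /g/; voiced stops become fricatives between vowels, yielding [ɣ] there.
The one attested form of 'horn', [noŋag], shows underlying /noŋag/. Applying the same rule between vowels gives [noŋaɣu].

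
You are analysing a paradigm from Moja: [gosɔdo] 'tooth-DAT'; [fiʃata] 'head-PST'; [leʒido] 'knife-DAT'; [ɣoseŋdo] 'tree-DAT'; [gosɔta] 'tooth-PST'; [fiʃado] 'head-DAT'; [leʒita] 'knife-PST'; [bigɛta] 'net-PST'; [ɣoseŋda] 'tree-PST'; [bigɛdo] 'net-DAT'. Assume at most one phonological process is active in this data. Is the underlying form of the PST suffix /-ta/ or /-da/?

The PST suffix surfaces as [-da] and [-ta], depending on the final segment of the stem.
By contrast the DAT suffix keeps its initial [d] throughout — that segment must be underlying.
The PST suffix is therefore /-ta/ underlyingly, with post-nasal voicing: voiceless stops become voiced after a nasal.

/-ta/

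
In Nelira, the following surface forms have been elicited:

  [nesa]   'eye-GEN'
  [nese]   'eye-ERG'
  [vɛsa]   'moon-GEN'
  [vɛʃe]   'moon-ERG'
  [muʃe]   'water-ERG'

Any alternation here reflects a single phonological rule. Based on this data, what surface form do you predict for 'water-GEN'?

The stem for 'moon' ends in [s] in [vɛsa] but [ʃ] in [vɛʃe].
The stem 'eye' ([nesa], [nese]) shows [s] unchanged in both environments, so [s] cannot be basic with [ʃ] derived before the ERG suffix.
So /ʃ/ is underlying, and a rule of depalatalization — palato-alveolar /ʃ/ becomes [s] when no front vowel follows — gives [s].
From [muʃe] the stem 'water' is /muʃ/; when no front vowel follows this yields [musa].

[musa]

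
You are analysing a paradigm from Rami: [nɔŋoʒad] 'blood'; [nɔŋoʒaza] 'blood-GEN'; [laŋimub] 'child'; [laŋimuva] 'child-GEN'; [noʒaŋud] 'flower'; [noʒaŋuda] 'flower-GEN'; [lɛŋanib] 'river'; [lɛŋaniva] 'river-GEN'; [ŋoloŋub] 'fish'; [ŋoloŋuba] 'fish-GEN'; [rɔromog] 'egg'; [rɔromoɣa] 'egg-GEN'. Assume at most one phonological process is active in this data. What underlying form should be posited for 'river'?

/lɛŋaniv/

'river' shows [b] ~ [v] at the end of the stem ([lɛŋanib] vs [lɛŋaniva]).
But 'fish' keeps [b] in both environments ([ŋoloŋub], [ŋoloŋuba]), so there is no rule changing /b/ to [v] before the GEN suffix.
So /v/ is underlying, and a rule of word-final hardening — voiced fricatives become stops word-finally — gives [b].
The underlying form of 'river' is therefore /lɛŋaniv/.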